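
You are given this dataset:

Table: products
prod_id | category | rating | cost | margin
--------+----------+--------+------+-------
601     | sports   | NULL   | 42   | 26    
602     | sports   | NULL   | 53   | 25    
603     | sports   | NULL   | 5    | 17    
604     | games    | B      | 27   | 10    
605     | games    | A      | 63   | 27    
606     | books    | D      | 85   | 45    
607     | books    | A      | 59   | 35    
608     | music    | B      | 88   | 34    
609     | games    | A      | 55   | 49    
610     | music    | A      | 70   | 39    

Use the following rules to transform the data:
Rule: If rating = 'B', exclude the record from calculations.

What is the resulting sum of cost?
432

Step 1: Identify records where rating = 'B'
Step 2: The excluded records sum to 115
Step 3: Original total cost = 547
Step 4: Remaining total = 547 - 115 = 432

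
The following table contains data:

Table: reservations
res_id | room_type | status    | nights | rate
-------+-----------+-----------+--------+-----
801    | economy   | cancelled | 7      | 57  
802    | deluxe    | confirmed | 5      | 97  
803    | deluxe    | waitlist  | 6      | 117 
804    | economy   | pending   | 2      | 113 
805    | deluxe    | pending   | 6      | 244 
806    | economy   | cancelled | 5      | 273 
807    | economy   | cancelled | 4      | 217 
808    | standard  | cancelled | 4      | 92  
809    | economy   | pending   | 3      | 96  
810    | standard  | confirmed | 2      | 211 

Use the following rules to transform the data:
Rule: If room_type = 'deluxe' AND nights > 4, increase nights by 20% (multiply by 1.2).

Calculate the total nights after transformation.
47.4

Step 1: Find records where room_type = 'deluxe' AND nights > 4
Step 2: 3 records match, summing to 17
Step 3: After multiplier: 17 × 1.2 = 20.4
Step 4: Unaffected records sum: 27
Step 5: Final sum = 20.4 + 27 = 47.4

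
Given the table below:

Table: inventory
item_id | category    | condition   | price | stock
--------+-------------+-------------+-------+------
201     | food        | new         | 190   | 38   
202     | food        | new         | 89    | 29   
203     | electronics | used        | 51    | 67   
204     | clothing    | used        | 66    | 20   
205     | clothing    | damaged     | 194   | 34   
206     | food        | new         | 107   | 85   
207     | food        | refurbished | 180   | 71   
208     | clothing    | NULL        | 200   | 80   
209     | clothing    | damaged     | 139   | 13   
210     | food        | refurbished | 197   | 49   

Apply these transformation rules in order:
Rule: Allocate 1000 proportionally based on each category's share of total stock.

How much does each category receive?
clothing: 302.47, electronics: 137.86, food: 559.67

Step 1: Calculate total stock = 486
Step 2: Calculate each category's proportion:
  clothing: 147/486 = 30.25% → 302.47
  electronics: 67/486 = 13.79% → 137.86
  food: 272/486 = 55.97% → 559.67
Step 3: Verify: sum of allocations ≈ 1000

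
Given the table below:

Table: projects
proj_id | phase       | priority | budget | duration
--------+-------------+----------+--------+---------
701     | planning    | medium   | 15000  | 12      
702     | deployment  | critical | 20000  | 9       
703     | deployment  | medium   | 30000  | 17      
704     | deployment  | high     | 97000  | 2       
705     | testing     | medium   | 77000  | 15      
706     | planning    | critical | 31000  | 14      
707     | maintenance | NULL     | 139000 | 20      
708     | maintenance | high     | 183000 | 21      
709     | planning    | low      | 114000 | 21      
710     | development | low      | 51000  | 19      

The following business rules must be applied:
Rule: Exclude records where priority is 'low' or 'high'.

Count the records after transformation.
6

Step 1: Count records to exclude
  - 2 (low) + 2 (high) = 4 records
Step 2: Total records: 10
Step 3: Remaining = 10 - 4 = 6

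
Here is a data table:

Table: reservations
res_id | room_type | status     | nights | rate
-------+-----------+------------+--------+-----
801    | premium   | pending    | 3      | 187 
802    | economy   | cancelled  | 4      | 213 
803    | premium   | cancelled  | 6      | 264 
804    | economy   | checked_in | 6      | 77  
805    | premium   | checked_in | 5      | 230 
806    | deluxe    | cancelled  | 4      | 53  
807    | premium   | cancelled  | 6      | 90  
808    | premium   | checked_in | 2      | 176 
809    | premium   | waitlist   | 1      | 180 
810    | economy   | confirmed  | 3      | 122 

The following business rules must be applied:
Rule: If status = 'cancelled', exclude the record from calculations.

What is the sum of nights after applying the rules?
20

Step 1: Identify records where status = 'cancelled'
Step 2: The excluded records sum to 20
Step 3: Original total nights = 40
Step 4: Remaining total = 40 - 20 = 20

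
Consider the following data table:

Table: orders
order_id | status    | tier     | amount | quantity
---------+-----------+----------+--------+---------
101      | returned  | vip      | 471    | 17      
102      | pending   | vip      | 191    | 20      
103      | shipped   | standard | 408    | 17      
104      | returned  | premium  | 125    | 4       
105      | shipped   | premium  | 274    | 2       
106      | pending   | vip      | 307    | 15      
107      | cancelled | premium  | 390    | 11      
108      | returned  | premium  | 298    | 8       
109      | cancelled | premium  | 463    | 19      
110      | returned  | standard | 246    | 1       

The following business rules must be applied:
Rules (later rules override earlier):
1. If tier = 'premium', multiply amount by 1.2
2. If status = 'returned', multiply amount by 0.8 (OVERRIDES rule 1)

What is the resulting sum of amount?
3170.4

Step 1: Rule 2 takes priority for records with status = 'returned'
  - 4 records: 1140 × 0.8 = 912.0
Step 2: Rule 1 applies to remaining records with tier = 'premium'
  - 3 records: 1127 × 1.2 = 1352.4
Step 3: Other records unchanged: 906
Step 4: Final sum = 912.0 + 1352.4 + 906 = 3170.4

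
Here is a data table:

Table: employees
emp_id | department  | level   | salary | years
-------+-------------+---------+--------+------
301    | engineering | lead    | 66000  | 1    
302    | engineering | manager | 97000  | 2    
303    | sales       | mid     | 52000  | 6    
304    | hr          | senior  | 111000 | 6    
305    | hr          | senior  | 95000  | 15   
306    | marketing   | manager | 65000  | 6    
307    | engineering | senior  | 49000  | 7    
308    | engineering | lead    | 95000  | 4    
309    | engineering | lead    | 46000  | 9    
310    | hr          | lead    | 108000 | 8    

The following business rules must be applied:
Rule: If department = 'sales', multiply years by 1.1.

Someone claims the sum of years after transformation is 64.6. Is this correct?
Yes, the result is correct.

Step 1: Calculate the correct sum after transformation
Step 2: Apply multiplier 1.1 to records where department = 'sales'
Step 3: Correct result = 64.6
Step 4: Claimed result = 64.6
Step 5: 64.6 = 64.6 ✓
Conclusion: The claimed result is correct.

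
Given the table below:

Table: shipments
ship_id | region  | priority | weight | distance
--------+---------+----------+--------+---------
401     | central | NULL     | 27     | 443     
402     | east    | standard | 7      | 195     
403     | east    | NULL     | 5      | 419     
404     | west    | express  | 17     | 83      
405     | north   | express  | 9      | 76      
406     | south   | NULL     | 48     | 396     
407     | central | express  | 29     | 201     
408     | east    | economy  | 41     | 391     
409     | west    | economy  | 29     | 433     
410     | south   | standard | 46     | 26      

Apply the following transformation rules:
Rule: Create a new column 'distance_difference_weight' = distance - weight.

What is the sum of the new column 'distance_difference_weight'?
2405

Step 1: For each record, compute distance - weight
Example calculations:
  443 - 27 = 416
  195 - 7 = 188
  419 - 5 = 414
  ...
Step 2: Sum all derived values
Step 3: Total = 2405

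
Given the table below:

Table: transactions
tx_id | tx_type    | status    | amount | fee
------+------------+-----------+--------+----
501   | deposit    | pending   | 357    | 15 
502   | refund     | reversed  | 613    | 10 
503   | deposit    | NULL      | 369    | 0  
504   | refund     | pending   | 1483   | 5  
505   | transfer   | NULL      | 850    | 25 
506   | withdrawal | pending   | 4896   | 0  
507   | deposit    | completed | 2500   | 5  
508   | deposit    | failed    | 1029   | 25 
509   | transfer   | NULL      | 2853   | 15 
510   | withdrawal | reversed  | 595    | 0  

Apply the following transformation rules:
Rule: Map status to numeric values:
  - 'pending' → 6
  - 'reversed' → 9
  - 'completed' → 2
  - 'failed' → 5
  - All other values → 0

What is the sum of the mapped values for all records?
43

Step 1: Apply mapping to each record
Step 2: Count by status:
  'pending': 3 records × 6 = 18
  'reversed': 2 records × 9 = 18
  'completed': 1 records × 2 = 2
  'failed': 1 records × 5 = 5
Step 3: Sum all mapped values = 43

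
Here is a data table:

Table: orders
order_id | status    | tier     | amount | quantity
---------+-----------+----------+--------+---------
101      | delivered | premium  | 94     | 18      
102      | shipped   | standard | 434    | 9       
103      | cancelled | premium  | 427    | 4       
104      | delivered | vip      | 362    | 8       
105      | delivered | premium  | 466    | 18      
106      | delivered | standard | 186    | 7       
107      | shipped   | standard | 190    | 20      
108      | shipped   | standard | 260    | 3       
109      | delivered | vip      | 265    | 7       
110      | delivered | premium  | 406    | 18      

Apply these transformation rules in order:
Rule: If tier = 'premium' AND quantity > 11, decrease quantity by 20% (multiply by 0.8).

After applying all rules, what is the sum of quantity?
101.2

Step 1: Find records where tier = 'premium' AND quantity > 11
Step 2: 3 records match, summing to 54
Step 3: After multiplier: 54 × 0.8 = 43.2
Step 4: Unaffected records sum: 58
Step 5: Final sum = 43.2 + 58 = 101.2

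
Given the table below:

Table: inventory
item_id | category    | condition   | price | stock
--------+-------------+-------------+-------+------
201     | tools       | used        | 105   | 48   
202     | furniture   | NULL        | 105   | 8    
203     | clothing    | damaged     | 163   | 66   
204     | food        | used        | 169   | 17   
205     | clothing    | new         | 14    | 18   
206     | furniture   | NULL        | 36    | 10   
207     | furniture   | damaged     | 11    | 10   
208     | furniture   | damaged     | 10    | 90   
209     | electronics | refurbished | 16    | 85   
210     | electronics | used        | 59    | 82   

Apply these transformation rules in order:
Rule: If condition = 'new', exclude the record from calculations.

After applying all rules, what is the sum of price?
674

Step 1: Identify records where condition = 'new'
Step 2: The excluded records sum to 14
Step 3: Original total price = 688
Step 4: Remaining total = 688 - 14 = 674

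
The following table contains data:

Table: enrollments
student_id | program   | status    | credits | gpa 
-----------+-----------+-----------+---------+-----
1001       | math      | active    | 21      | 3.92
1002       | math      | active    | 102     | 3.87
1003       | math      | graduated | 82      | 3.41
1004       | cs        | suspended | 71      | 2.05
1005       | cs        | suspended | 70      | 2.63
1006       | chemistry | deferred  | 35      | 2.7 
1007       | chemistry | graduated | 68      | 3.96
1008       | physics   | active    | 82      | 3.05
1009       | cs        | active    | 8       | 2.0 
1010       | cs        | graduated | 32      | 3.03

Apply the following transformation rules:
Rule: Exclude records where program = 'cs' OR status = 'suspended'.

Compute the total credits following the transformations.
390

Step 1: Find records where program = 'cs' OR status = 'suspended'
Step 2: 4 records match, summing to 181
Step 3: Original sum: 571
Step 4: Remaining sum = 571 - 181 = 390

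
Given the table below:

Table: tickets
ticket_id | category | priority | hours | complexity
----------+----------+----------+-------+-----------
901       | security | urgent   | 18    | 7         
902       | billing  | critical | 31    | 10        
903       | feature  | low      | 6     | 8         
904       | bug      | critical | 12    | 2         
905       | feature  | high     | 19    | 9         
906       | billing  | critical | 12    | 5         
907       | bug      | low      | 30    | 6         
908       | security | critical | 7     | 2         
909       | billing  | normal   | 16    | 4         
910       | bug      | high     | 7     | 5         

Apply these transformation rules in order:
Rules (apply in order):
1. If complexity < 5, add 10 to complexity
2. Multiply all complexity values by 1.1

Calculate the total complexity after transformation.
96.8

Step 1: Apply Rule 1 - Add 10 to records with complexity < 5
  - 3 records affected: 8 + (3 × 10) = 38
  - Unaffected records: 50
  - Sum after Rule 1: 88
Step 2: Apply Rule 2 - Multiply all by 1.1
  - 88 × 1.1 = 96.8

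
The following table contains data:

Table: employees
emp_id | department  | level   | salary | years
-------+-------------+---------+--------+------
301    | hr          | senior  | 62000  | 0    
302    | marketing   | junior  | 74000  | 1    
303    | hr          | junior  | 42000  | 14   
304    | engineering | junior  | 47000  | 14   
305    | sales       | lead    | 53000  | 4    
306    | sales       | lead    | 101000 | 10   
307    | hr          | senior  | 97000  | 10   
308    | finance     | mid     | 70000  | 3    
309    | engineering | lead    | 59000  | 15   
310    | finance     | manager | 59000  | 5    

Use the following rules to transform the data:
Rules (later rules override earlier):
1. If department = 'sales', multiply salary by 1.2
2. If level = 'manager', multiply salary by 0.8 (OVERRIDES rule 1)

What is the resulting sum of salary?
683000.0

Step 1: Rule 2 takes priority for records with level = 'manager'
  - 1 records: 59000 × 0.8 = 47200.0
Step 2: Rule 1 applies to remaining records with department = 'sales'
  - 2 records: 154000 × 1.2 = 184800.0
Step 3: Other records unchanged: 451000
Step 4: Final sum = 47200.0 + 184800.0 + 451000 = 683000.0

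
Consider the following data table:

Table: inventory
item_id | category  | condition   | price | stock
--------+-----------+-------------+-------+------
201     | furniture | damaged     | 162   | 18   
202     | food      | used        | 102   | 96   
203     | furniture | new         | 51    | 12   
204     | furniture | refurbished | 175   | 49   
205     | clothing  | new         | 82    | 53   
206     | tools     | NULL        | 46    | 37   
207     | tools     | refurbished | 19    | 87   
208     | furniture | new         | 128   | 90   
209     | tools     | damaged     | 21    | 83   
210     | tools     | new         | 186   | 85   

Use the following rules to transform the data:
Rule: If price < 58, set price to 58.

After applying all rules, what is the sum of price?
1067

Step 1: 4 records have price < 58
Step 2: These records originally summed to 137
Step 3: After setting to minimum: 4 × 58 = 232
Step 4: Unaffected records sum: 835
Step 5: Final sum = 232 + 835 = 1067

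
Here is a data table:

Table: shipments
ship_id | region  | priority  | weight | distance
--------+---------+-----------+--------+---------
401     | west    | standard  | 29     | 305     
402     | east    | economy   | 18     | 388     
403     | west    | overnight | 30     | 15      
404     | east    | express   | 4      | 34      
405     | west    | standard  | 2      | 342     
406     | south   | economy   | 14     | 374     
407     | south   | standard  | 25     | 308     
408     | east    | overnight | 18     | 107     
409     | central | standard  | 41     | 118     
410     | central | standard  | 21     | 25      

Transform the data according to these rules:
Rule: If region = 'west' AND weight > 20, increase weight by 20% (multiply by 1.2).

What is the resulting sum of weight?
213.8

Step 1: Find records where region = 'west' AND weight > 20
Step 2: 2 records match, summing to 59
Step 3: After multiplier: 59 × 1.2 = 70.8
Step 4: Unaffected records sum: 143
Step 5: Final sum = 70.8 + 143 = 213.8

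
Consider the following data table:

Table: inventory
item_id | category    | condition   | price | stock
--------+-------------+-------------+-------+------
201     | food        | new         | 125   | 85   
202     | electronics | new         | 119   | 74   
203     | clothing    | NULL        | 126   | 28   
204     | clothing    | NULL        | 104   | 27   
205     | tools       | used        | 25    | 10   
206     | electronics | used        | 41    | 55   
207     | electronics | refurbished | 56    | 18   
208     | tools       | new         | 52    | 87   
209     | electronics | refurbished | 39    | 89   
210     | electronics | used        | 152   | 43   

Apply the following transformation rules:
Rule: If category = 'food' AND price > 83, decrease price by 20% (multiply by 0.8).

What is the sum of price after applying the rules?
814.0

Step 1: Find records where category = 'food' AND price > 83
Step 2: 1 records match, summing to 125
Step 3: After multiplier: 125 × 0.8 = 100.0
Step 4: Unaffected records sum: 714
Step 5: Final sum = 100.0 + 714 = 814.0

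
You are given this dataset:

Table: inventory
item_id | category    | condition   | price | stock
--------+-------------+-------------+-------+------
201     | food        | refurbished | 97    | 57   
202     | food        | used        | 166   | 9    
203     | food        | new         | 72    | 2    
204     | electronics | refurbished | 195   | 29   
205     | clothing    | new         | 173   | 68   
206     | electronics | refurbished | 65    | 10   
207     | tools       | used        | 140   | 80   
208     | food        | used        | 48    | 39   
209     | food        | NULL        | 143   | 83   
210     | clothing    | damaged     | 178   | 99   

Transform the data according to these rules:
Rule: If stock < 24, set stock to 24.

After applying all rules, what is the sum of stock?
527

Step 1: 3 records have stock < 24
Step 2: These records originally summed to 21
Step 3: After setting to minimum: 3 × 24 = 72
Step 4: Unaffected records sum: 455
Step 5: Final sum = 72 + 455 = 527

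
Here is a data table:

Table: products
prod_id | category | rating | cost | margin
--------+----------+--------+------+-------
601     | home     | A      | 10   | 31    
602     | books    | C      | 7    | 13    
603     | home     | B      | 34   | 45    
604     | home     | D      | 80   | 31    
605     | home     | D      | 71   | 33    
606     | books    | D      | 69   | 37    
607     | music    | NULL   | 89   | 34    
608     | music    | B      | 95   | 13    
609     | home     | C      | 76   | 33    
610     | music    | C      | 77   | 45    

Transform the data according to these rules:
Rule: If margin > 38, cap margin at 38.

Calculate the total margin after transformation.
301

Step 1: 2 records have margin > 38
Step 2: These records originally summed to 90
Step 3: After capping: 2 × 38 = 76
Step 4: Unaffected records sum: 225
Step 5: Final sum = 76 + 225 = 301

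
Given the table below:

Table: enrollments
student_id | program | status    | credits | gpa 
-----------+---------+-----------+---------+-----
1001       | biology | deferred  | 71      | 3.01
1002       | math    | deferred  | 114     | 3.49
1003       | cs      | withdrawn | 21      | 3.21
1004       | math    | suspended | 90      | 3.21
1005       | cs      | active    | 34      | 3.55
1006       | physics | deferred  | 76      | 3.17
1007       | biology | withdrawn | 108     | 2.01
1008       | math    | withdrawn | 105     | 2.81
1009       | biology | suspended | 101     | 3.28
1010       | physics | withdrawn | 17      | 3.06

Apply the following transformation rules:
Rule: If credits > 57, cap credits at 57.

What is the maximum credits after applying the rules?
57

Step 1: Original maximum credits = 114
Step 2: Apply cap at 57
Step 3: 7 records had credits > 57 and were capped
Step 4: Maximum after transformation = 57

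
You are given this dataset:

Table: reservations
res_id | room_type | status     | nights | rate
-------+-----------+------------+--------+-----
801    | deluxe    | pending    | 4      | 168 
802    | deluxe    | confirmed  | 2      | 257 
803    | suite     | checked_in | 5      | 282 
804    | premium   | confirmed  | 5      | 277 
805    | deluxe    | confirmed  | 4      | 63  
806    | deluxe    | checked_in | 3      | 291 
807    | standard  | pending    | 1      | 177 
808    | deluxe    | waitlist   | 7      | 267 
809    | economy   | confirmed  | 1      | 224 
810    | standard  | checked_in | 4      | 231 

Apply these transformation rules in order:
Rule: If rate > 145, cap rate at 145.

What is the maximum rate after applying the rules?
145

Step 1: Original maximum rate = 291
Step 2: Apply cap at 145
Step 3: 9 records had rate > 145 and were capped
Step 4: Maximum after transformation = 145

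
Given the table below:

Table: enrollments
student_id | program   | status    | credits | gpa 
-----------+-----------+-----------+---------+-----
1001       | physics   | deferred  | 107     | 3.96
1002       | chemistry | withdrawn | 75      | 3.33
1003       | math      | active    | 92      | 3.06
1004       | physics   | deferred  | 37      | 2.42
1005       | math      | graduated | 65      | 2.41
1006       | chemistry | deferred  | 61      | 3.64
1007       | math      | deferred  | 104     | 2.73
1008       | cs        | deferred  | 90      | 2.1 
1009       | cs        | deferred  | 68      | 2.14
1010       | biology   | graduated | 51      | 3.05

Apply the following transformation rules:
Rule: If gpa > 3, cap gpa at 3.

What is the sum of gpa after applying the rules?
26.8

Step 1: 5 records have gpa > 3
Step 2: These records originally summed to 17.04
Step 3: After capping: 5 × 3 = 15
Step 4: Unaffected records sum: 11.8
Step 5: Final sum = 15 + 11.8 = 26.8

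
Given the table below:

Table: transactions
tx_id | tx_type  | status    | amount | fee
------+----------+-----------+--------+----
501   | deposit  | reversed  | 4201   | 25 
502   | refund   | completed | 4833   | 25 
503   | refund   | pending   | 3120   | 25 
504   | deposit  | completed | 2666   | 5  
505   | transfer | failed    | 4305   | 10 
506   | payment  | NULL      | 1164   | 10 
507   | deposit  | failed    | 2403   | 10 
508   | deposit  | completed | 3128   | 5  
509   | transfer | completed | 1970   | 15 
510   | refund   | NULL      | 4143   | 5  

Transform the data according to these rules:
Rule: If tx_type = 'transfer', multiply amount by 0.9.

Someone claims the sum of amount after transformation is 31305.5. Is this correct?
Yes, the result is correct.

Step 1: Calculate the correct sum after transformation
Step 2: Apply multiplier 0.9 to records where tx_type = 'transfer'
Step 3: Correct result = 31305.5
Step 4: Claimed result = 31305.5
Step 5: 31305.5 = 31305.5 ✓
Conclusion: The claimed result is correct.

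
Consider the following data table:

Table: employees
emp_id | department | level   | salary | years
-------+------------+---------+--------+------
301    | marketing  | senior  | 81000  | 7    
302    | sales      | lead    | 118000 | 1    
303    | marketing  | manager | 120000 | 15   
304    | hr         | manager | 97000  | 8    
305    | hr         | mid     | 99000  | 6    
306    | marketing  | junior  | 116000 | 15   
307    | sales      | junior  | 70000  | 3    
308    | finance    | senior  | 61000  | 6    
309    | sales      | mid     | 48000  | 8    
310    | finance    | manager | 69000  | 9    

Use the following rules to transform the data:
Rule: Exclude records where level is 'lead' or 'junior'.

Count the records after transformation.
7

Step 1: Count records to exclude
  - 1 (lead) + 2 (junior) = 3 records
Step 2: Total records: 10
Step 3: Remaining = 10 - 3 = 7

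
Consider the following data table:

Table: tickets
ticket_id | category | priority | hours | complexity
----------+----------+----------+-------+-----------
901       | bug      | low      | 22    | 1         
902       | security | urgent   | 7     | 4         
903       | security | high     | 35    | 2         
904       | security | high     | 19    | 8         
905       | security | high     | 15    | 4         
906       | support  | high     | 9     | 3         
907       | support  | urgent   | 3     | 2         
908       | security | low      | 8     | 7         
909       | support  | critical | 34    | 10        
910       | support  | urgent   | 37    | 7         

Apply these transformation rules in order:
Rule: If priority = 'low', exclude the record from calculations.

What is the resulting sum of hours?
159

Step 1: Identify records where priority = 'low'
Step 2: The excluded records sum to 30
Step 3: Original total hours = 189
Step 4: Remaining total = 189 - 30 = 159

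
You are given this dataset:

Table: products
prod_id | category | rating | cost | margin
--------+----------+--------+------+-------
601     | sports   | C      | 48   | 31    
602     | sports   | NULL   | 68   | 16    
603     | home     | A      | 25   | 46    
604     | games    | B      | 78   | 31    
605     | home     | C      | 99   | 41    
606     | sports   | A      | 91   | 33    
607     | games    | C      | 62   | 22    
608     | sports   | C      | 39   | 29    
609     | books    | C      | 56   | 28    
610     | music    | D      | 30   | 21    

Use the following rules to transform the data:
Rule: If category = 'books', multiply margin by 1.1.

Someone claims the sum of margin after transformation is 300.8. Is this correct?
Yes, the result is correct.

Step 1: Calculate the correct sum after transformation
Step 2: Apply multiplier 1.1 to records where category = 'books'
Step 3: Correct result = 300.8
Step 4: Claimed result = 300.8
Step 5: 300.8 = 300.8 ✓
Conclusion: The claimed result is correct.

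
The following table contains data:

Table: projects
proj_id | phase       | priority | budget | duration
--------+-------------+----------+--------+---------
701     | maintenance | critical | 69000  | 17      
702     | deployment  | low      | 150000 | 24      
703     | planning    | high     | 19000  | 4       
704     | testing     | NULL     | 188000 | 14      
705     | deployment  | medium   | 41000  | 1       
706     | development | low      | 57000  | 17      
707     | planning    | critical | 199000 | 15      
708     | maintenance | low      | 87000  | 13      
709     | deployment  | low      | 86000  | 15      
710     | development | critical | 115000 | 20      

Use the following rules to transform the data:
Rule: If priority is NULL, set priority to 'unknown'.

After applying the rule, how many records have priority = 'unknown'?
1

Step 1: Count records where priority IS NULL
Step 2: Found 1 records with NULL priority
Step 3: These records will have priority set to 'unknown'
Step 4: Records already having priority = 'unknown': 0
Step 5: Answer: 1 + 0 = 1 records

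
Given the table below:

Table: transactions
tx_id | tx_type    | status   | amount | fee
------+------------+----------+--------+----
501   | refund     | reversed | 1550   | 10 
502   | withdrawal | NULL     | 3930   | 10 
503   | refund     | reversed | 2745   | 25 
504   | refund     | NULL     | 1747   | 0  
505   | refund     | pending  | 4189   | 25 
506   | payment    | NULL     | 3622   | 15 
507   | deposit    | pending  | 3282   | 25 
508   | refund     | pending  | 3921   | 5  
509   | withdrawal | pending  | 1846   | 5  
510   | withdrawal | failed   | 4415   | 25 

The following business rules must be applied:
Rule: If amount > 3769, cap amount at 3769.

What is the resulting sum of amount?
29868

Step 1: 4 records have amount > 3769
Step 2: These records originally summed to 16455
Step 3: After capping: 4 × 3769 = 15076
Step 4: Unaffected records sum: 14792
Step 5: Final sum = 15076 + 14792 = 29868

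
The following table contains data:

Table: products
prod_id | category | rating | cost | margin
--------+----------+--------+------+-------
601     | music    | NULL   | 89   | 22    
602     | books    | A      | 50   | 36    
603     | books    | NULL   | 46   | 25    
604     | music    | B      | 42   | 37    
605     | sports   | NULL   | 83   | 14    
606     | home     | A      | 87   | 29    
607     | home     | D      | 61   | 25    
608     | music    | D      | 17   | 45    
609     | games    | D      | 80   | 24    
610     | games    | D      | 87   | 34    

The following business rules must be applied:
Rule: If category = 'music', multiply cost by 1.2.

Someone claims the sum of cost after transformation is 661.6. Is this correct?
No, the correct result is 671.6.

Step 1: Calculate the correct sum after transformation
Step 2: Apply multiplier 1.2 to records where category = 'music'
Step 3: Correct result = 671.6
Step 4: Claimed result = 661.6
Step 5: 671.6 ≠ 661.6
Conclusion: The claimed result is incorrect. The correct answer is 671.6.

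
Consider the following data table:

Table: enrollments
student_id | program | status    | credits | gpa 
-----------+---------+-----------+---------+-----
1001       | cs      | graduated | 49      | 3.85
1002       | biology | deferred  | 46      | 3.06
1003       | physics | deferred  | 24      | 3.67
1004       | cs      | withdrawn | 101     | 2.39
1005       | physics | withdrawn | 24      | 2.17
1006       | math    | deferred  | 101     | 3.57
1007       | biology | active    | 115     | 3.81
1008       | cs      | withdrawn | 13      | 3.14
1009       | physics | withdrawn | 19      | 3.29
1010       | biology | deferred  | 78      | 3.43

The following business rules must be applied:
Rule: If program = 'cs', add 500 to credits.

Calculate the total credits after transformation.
2070

Step 1: Count records where program = 'cs': 3
Step 2: Total bonus added: 3 × 500 = 1500
Step 3: Original sum of credits: 570
Step 4: Final sum = 570 + 1500 = 2070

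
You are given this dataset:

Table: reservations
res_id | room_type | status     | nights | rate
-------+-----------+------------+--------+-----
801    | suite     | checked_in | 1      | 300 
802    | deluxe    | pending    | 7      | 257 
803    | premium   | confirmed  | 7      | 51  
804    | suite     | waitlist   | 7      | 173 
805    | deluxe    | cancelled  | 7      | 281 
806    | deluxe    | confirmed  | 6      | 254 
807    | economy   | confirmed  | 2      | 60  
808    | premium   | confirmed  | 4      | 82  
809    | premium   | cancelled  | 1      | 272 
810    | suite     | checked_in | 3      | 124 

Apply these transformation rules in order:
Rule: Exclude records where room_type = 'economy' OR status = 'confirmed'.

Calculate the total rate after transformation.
1407

Step 1: Find records where room_type = 'economy' OR status = 'confirmed'
Step 2: 4 records match, summing to 447
Step 3: Original sum: 1854
Step 4: Remaining sum = 1854 - 447 = 1407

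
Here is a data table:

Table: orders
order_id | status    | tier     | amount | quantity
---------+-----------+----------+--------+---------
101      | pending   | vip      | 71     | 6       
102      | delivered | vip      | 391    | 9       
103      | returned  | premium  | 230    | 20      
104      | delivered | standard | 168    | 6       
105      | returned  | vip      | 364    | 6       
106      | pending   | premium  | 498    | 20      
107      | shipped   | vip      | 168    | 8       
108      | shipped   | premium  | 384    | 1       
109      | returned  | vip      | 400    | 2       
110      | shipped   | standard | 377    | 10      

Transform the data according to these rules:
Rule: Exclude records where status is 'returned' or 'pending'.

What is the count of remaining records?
5

Step 1: Count records to exclude
  - 3 (returned) + 2 (pending) = 5 records
Step 2: Total records: 10
Step 3: Remaining = 10 - 5 = 5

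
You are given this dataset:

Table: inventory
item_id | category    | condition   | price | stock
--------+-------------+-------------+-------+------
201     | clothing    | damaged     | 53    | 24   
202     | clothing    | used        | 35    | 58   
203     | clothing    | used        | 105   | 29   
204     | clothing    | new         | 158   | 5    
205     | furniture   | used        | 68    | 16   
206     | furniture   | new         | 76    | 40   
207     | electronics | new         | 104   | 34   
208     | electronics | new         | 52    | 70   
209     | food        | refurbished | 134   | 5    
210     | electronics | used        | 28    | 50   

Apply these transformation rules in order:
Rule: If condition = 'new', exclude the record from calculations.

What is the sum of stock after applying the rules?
182

Step 1: Identify records where condition = 'new'
Step 2: The excluded records sum to 149
Step 3: Original total stock = 331
Step 4: Remaining total = 331 - 149 = 182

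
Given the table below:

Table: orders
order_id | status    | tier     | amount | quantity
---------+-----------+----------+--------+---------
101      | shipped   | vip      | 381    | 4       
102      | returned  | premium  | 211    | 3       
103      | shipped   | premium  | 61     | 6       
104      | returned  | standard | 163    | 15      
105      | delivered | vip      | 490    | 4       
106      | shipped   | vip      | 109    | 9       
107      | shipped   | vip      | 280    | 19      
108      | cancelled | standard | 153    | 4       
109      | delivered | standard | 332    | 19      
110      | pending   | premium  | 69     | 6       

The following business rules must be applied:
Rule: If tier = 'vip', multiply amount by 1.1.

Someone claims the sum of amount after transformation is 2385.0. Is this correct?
No, the correct result is 2375.0.

Step 1: Calculate the correct sum after transformation
Step 2: Apply multiplier 1.1 to records where tier = 'vip'
Step 3: Correct result = 2375.0
Step 4: Claimed result = 2385.0
Step 5: 2375.0 ≠ 2385.0
Conclusion: The claimed result is incorrect. The correct answer is 2375.0.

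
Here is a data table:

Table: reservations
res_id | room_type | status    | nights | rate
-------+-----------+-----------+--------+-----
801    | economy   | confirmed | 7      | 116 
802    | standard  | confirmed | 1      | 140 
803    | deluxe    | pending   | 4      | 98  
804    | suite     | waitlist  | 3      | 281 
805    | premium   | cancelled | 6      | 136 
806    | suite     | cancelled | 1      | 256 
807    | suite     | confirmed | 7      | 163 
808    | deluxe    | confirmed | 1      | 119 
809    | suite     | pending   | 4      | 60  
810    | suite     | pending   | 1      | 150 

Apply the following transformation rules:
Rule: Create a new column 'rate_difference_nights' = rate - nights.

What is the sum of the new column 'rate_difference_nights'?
1484

Step 1: For each record, compute rate - nights
Example calculations:
  116 - 7 = 109
  140 - 1 = 139
  98 - 4 = 94
  ...
Step 2: Sum all derived values
Step 3: Total = 1484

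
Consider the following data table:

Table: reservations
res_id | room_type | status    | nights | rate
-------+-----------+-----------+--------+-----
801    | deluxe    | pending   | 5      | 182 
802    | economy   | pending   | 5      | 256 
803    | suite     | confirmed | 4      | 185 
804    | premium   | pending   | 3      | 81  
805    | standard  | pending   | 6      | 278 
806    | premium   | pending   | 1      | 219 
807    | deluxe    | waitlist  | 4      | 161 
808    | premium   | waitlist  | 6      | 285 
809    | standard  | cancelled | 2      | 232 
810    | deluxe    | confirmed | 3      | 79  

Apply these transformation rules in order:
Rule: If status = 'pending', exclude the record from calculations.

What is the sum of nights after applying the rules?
19

Step 1: Identify records where status = 'pending'
Step 2: The excluded records sum to 20
Step 3: Original total nights = 39
Step 4: Remaining total = 39 - 20 = 19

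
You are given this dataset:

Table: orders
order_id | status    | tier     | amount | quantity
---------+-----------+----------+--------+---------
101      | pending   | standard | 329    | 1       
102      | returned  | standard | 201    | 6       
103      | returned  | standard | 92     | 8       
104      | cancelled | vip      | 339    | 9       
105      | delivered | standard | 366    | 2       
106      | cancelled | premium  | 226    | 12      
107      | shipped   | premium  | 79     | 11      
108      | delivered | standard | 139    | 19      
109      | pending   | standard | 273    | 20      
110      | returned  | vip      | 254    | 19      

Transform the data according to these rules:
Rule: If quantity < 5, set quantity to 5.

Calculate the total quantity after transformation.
114

Step 1: 2 records have quantity < 5
Step 2: These records originally summed to 3
Step 3: After setting to minimum: 2 × 5 = 10
Step 4: Unaffected records sum: 104
Step 5: Final sum = 10 + 104 = 114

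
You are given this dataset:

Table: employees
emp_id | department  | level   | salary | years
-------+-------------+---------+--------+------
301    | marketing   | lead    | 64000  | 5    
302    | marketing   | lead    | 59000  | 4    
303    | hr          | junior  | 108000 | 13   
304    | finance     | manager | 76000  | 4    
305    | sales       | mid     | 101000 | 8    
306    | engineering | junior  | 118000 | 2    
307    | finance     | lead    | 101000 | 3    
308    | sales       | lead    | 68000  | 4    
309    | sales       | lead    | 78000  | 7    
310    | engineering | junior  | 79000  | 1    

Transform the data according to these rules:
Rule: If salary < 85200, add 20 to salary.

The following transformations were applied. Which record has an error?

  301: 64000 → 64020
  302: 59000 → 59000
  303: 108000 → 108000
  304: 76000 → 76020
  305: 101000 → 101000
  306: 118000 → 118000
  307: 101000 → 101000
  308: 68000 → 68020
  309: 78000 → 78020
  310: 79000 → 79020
Record 302 has an error. The correct transformed value should be 59020, not 59000.

Step 1: Check each record against the rule
Step 2: Record 302 has salary = 59000
Step 3: Since 59000 < 85200, the bonus should have been applied
Step 4: Correct value = 59020, but claimed value = 59000
Conclusion: Record 302 has the error.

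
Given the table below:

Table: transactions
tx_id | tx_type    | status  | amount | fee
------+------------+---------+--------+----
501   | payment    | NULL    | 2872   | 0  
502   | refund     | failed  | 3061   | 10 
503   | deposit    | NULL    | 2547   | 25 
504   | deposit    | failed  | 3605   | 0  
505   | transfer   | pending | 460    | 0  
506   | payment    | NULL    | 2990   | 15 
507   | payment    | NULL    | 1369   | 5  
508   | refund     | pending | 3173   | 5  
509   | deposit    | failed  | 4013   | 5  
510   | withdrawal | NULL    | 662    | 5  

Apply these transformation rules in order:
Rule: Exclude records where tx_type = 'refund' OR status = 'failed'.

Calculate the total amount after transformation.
10900

Step 1: Find records where tx_type = 'refund' OR status = 'failed'
Step 2: 4 records match, summing to 13852
Step 3: Original sum: 24752
Step 4: Remaining sum = 24752 - 13852 = 10900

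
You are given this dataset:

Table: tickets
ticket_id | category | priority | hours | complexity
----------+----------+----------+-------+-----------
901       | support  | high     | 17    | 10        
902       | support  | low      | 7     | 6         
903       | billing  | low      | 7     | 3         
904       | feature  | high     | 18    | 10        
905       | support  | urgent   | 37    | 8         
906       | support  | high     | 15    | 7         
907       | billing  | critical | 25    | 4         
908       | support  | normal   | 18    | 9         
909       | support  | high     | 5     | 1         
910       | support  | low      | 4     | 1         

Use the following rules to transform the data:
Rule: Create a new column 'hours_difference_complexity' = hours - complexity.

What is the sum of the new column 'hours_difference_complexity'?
94

Step 1: For each record, compute hours - complexity
Example calculations:
  17 - 10 = 7
  7 - 6 = 1
  7 - 3 = 4
  ...
Step 2: Sum all derived values
Step 3: Total = 94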